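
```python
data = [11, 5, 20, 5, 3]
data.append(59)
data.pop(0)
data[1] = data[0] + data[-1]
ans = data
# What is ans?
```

Trace:
`data = [11, 5, 20, 5, 3]` → data = [11, 5, 20, 5, 3]
`data.append(59)` → data = [11, 5, 20, 5, 3, 59]
`data.pop(0)` → data = [5, 20, 5, 3, 59]
`data[1] = data[0] + data[-1]` → data = [5, 64, 5, 3, 59]
`ans = data` → ans = [5, 64, 5, 3, 59]
So ans = [5, 64, 5, 3, 59]

Answer: [5, 64, 5, 3, 59]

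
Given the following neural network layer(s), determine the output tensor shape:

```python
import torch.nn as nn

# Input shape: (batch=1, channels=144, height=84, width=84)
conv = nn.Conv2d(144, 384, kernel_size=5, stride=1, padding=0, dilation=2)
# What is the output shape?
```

Input: (1, 144, 84, 84) -> Output: (1, 384, 76, 76)

Answer: (1, 384, 76, 76)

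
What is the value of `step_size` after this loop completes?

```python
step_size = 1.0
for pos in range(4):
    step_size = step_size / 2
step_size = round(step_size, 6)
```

Halving LR 4 times: 1 / 2^4
`step_size` takes the values: 1.0 → 0.5 → 0.25 → 0.125 → 0.0625

Answer: 0.0625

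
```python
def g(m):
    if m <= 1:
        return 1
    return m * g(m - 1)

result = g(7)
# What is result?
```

g(7) = 7 * 6 * 5 * 4 * 3 * 2 * 1 = 5040

Answer: 5040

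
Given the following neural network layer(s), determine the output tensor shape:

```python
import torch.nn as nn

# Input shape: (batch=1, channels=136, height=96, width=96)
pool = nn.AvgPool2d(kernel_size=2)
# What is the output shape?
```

Input: (1, 136, 96, 96) -> Output: (1, 136, 48, 48)

Answer: (1, 136, 48, 48)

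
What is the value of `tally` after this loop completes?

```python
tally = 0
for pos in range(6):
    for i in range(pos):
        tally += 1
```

Triangle number: 0+1+2+...+5
`tally` takes the values: 0 → 1 → 2 → 3 → 4 → 5 → 6 → 7 → 8 → 9 → 10 → 11 → 12 → 13 → 14 → 15

Answer: 15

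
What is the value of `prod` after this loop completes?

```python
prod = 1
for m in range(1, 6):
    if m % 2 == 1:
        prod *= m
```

Product of odd numbers 1 to 5
`prod` takes the values: 1 → 3 → 15

Answer: 15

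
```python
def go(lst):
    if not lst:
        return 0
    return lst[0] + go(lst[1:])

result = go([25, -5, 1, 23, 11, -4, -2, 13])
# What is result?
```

25 + (-5) + 1 + 23 + 11 + (-4) + (-2) + 13 + 0 = 62

Answer: 62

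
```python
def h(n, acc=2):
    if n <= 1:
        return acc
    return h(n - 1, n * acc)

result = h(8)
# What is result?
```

Accumulator trace (n, acc): (8, 2) -> (7, 16) -> (6, 112) -> (5, 672) -> (4, 3360) -> (3, 13440) -> (2, 40320) -> (1, 80640) -> return 80640

Answer: 80640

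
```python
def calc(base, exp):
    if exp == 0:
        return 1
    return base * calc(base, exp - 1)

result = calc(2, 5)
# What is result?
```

calc(2, 5) = 2 * 2 * 2 * 2 * 2 = 32

Answer: 32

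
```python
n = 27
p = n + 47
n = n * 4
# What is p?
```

Trace:
`n = 27` → n = 27
`p = n + 47` → p = 74
`n = n * 4` → n = 108
So p = 74

Answer: 74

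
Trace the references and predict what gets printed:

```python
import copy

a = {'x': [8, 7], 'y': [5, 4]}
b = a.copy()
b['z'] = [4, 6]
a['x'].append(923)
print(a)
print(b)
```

Key concept: shallow copy of dict with mutable values.
Step by step:
`a = {'x': [8, 7], 'y': [5, 4]}` → a = {'x': [8, 7], 'y': [5, 4]}
`b = a.copy()` → b = {'x': [8, 7], 'y': [5, 4]}
`b['z'] = [4, 6]` → b = {'x': [8, 7], 'y': [5, 4], 'z': [4, 6]}
`a['x'].append(923)` → a = {'x': [8, 7, 923], 'y': [5, 4]}; b = {'x': [8, 7, 923], 'y': [5, 4], 'z': [4, 6]}
`print(a)` → prints {'x': [8, 7, 923], 'y': [5, 4]}
`print(b)` → prints {'x': [8, 7, 923], 'y': [5, 4], 'z': [4, 6]}

Answer:
{'x': [8, 7, 923], 'y': [5, 4]}
{'x': [8, 7, 923], 'y': [5, 4], 'z': [4, 6]}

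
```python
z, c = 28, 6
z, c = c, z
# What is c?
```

Trace:
`z, c = 28, 6` → z = 28; c = 6
`z, c = c, z` → z = 6; c = 28
So c = 28

Answer: 28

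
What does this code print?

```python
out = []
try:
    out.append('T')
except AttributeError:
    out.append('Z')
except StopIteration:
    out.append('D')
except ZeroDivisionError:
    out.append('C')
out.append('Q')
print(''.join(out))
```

Execution trace: 'T' (try body, no exception) → 'Q' (after the try/except). Output: TQ

Answer: TQ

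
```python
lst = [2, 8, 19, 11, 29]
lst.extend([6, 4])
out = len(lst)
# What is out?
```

Trace:
`lst = [2, 8, 19, 11, 29]` → lst = [2, 8, 19, 11, 29]
`lst.extend([6, 4])` → lst = [2, 8, 19, 11, 29, 6, 4]
`out = len(lst)` → out = 7
So out = 7

Answer: 7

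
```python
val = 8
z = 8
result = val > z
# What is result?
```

Trace:
`val = 8` → val = 8
`z = 8` → z = 8
`result = val > z` → result = False
So result = False

Answer: False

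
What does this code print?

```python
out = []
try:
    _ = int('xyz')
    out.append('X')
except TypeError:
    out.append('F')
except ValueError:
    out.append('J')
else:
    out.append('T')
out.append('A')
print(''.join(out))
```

Execution trace: 'J' (except ValueError) → 'A' (after the try/except). Output: JA

Answer: JA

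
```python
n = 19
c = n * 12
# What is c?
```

Trace:
`n = 19` → n = 19
`c = n * 12` → c = 228
So c = 228

Answer: 228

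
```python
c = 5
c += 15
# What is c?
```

Trace:
`c = 5` → c = 5
`c += 15` → c = 20
So c = 20

Answer: 20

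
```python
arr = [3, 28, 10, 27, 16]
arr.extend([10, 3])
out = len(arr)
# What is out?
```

Trace:
`arr = [3, 28, 10, 27, 16]` → arr = [3, 28, 10, 27, 16]
`arr.extend([10, 3])` → arr = [3, 28, 10, 27, 16, 10, 3]
`out = len(arr)` → out = 7
So out = 7

Answer: 7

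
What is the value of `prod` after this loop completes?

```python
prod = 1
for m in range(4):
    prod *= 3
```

3^4 = 81
`prod` takes the values: 1 → 3 → 9 → 27 → 81

Answer: 81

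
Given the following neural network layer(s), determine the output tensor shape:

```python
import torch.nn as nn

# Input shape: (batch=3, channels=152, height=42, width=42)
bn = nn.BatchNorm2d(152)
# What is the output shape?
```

Input: (3, 152, 42, 42) -> Output: (3, 152, 42, 42)

Answer: (3, 152, 42, 42)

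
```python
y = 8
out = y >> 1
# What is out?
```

Trace:
`y = 8` → y = 8
`out = y >> 1` → out = 4
So out = 4

Answer: 4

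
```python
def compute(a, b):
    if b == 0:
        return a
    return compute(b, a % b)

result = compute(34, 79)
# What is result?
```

compute(34, 79) -> compute(79, 34) -> compute(34, 11) -> compute(11, 1) -> compute(1, 0) -> 1

Answer: 1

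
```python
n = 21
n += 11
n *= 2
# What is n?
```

Trace:
`n = 21` → n = 21
`n += 11` → n = 32
`n *= 2` → n = 64
So n = 64

Answer: 64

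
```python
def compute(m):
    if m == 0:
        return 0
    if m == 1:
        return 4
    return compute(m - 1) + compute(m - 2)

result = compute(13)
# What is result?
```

Build up from base cases: compute(0)=0, compute(1)=4, compute(2)=4, compute(3)=8, compute(4)=12, compute(5)=20, compute(6)=32, ..., compute(13)=932

Answer: 932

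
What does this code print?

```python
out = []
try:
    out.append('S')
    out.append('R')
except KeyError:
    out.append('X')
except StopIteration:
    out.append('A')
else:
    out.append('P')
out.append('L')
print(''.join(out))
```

Execution trace: 'S' (try body) → 'R' (try body, no exception) → 'P' (else) → 'L' (after the try/except). Output: SRPL

Answer: SRPL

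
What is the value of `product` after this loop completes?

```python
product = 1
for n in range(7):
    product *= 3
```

3^7 = 2187
`product` takes the values: 1 → 3 → 9 → 27 → 81 → 243 → 729 → 2187

Answer: 2187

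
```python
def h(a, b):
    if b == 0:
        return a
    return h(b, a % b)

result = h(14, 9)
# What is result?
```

h(14, 9) -> h(9, 5) -> h(5, 4) -> h(4, 1) -> h(1, 0) -> 1

Answer: 1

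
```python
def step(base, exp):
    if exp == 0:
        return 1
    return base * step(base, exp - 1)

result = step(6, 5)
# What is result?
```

step(6, 5) = 6 * 6 * 6 * 6 * 6 = 7776

Answer: 7776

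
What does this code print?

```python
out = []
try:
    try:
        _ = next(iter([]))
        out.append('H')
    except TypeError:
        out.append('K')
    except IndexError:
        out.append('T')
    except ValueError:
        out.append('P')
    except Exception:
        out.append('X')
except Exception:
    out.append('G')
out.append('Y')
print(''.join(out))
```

Execution trace: 'X' (inner except Exception) → 'Y' (after the try/except). Output: XY

Answer: XY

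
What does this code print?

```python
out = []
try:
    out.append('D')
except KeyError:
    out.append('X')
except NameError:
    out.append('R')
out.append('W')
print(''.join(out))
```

Execution trace: 'D' (try body, no exception) → 'W' (after the try/except). Output: DW

Answer: DW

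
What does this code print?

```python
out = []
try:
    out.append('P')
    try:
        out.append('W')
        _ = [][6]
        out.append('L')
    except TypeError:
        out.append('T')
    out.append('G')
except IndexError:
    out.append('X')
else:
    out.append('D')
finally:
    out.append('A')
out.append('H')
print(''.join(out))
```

Execution trace: 'P' (try body) → 'W' (inner try body) → 'X' (except IndexError) → 'A' (finally) → 'H' (after the try/except). Output: PWXAH

Answer: PWXAH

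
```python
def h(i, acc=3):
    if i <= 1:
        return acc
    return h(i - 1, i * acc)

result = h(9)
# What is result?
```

Accumulator trace (n, acc): (9, 3) -> (8, 27) -> (7, 216) -> (6, 1512) -> (5, 9072) -> (4, 45360) -> (3, 181440) -> (2, 544320) -> (1, 1088640) -> return 1088640

Answer: 1088640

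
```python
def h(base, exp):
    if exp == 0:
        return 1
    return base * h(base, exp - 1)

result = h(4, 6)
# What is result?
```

h(4, 6) = 4 * 4 * 4 * 4 * 4 * 4 = 4096

Answer: 4096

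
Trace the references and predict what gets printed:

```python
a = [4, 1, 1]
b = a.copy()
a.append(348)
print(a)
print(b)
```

Key concept: list.copy() creates independent copy.
Step by step:
`a = [4, 1, 1]` → a = [4, 1, 1]
`b = a.copy()` → b = [4, 1, 1]
`a.append(348)` → a = [4, 1, 1, 348]
`print(a)` → prints [4, 1, 1, 348]
`print(b)` → prints [4, 1, 1]

Answer:
[4, 1, 1, 348]
[4, 1, 1]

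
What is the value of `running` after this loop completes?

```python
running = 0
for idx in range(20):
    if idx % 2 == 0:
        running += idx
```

Sum of even numbers 0 to 19
`running` takes the values: 0 → 2 → 6 → 12 → 20 → 30 → 42 → 56 → 72 → 90

Answer: 90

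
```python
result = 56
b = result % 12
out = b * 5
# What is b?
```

Trace:
`result = 56` → result = 56
`b = result % 12` → b = 8
`out = b * 5` → out = 40
So b = 8

Answer: 8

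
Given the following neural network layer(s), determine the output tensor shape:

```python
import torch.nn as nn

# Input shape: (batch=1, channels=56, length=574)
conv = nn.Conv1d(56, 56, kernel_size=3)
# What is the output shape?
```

Input: (1, 56, 574) -> Output: (1, 56, 572)

Answer: (1, 56, 572)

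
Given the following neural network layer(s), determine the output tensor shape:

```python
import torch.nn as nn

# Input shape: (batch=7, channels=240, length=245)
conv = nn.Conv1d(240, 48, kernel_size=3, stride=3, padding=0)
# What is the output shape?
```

Input: (7, 240, 245) -> Output: (7, 48, 81)

Answer: (7, 48, 81)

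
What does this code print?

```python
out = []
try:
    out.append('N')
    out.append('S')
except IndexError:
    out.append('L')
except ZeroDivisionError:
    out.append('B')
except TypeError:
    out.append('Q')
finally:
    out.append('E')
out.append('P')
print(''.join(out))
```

Execution trace: 'N' (try body) → 'S' (try body, no exception) → 'E' (finally) → 'P' (after the try/except). Output: NSEP

Answer: NSEP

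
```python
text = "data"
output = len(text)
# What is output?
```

Trace:
`text = "data"` → text = 'data'
`output = len(text)` → output = 4
So output = 4

Answer: 4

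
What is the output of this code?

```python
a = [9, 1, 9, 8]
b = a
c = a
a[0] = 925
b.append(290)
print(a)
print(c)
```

Key concept: multiple aliases.
Step by step:
`a = [9, 1, 9, 8]` → a = [9, 1, 9, 8]
`b = a` → b = [9, 1, 9, 8] (same object as a)
`c = a` → c = [9, 1, 9, 8] (same object as a, b)
`a[0] = 925` → a = [925, 1, 9, 8] (same object as b, c); b = [925, 1, 9, 8] (same object as a, c); c = [925, 1, 9, 8] (same object as a, b)
`b.append(290)` → a = [925, 1, 9, 8, 290] (same object as b, c); b = [925, 1, 9, 8, 290] (same object as a, c); c = [925, 1, 9, 8, 290] (same object as a, b)
`print(a)` → prints [925, 1, 9, 8, 290]
`print(c)` → prints [925, 1, 9, 8, 290]

Answer:
[925, 1, 9, 8, 290]
[925, 1, 9, 8, 290]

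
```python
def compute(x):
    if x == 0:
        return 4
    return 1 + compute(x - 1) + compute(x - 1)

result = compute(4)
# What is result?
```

compute(x) = 1 + 2·compute(x-1), compute(0)=4. Closed form: (4+1)·2^4 - 1 = 79.

Answer: 79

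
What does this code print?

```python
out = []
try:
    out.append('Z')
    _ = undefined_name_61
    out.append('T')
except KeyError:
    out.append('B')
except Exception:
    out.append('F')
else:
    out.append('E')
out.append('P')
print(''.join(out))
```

Execution trace: 'Z' (try body) → 'F' (except Exception) → 'P' (after the try/except). Output: ZFP

Answer: ZFP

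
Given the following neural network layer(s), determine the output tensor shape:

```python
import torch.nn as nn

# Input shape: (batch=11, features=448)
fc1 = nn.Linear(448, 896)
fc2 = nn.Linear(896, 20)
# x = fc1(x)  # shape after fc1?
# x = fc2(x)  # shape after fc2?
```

Input: (11, 448) -> after fc1: (11, 896) -> Output: (11, 20)

Answer: (11, 20)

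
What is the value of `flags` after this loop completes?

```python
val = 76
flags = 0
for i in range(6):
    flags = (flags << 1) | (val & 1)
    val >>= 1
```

Reverse lowest 6 bits of 76
`flags` takes the values: 0 → 1 → 3 → 6 → 12

Answer: 12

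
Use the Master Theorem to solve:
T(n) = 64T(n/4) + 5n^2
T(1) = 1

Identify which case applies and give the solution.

a=64, b=4, f(n)=5n^2. log_4(64) = 3. Since c=2 < 3, Case 1 applies: T(n) = Θ(n^log_b(a)) = O(n^3).

Answer: O(n^3) - Case 1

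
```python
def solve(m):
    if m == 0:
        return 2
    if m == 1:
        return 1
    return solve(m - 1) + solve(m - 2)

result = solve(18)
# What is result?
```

Build up from base cases: solve(0)=2, solve(1)=1, solve(2)=3, solve(3)=4, solve(4)=7, solve(5)=11, solve(6)=18, ..., solve(18)=5778

Answer: 5778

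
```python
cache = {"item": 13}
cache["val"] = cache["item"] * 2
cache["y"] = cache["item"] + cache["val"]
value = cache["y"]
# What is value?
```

Trace:
`cache = {"item": 13}` → cache = {'item': 13}
`cache["val"] = cache["item"] * 2` → cache = {'item': 13, 'val': 26}
`cache["y"] = cache["item"] + cache["val"]` → cache = {'item': 13, 'val': 26, 'y': 39}
`value = cache["y"]` → value = 39
So value = 39

Answer: 39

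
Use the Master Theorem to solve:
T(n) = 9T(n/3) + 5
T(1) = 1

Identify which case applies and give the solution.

a=9, b=3, f(n)=5. log_3(9) = 2. Since c=0 < 2, Case 1 applies: T(n) = Θ(n^log_b(a)) = O(n^2).

Answer: O(n^2) - Case 1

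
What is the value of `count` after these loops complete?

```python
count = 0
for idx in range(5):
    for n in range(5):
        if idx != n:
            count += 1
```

5² - 5 (exclude diagonal)
`count` takes the values: 0 → 1 → 2 → 3 → 4 → 5 → 6 → 7 → 8 → 9 → 10 → 11 → 12 → 13 → 14 → 15 → 16 → 17 → 18 → 19 → 20

Answer: 20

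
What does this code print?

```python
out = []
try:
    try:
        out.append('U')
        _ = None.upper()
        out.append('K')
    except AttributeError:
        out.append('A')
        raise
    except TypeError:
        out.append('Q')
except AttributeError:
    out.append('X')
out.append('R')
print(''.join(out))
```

Execution trace: 'U' (inner try body) → 'A' (inner except AttributeError) → 'X' (outer except AttributeError) → 'R' (after the try/except). Output: UAXR

Answer: UAXR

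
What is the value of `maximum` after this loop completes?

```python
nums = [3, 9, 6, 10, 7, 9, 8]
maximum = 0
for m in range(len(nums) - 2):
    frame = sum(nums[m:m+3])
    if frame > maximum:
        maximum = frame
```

Max sum of 3-element window in [3, 9, 6, 10, 7, 9, 8]
`maximum` takes the values: 0 → 18 → 25 → 26

Answer: 26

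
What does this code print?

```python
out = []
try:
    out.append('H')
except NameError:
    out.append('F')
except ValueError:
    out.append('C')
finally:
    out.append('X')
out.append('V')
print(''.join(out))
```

Execution trace: 'H' (try body, no exception) → 'X' (finally) → 'V' (after the try/except). Output: HXV

Answer: HXV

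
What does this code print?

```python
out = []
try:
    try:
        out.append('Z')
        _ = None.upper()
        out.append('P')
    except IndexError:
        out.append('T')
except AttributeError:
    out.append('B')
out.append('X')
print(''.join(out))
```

Execution trace: 'Z' (try body) → 'B' (outer except AttributeError) → 'X' (after the try/except). Output: ZBX

Answer: ZBX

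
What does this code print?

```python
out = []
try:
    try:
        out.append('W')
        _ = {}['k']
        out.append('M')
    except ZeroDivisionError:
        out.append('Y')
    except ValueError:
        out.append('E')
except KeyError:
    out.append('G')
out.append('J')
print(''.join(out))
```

Execution trace: 'W' (inner try body) → 'G' (outer except KeyError) → 'J' (after the try/except). Output: WGJ

Answer: WGJ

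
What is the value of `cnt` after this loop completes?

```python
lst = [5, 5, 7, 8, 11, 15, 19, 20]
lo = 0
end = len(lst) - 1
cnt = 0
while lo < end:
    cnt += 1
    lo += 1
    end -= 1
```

Iterations until pointers meet (list length 8)
`cnt` takes the values: 0 → 1 → 2 → 3 → 4

Answer: 4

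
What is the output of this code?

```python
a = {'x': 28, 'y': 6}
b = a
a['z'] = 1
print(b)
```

Key concept: dict aliasing.
Step by step:
`a = {'x': 28, 'y': 6}` → a = {'x': 28, 'y': 6}
`b = a` → b = {'x': 28, 'y': 6} (same object as a)
`a['z'] = 1` → a = {'x': 28, 'y': 6, 'z': 1} (same object as b); b = {'x': 28, 'y': 6, 'z': 1} (same object as a)
`print(b)` → prints {'x': 28, 'y': 6, 'z': 1}

Answer: {'x': 28, 'y': 6, 'z': 1}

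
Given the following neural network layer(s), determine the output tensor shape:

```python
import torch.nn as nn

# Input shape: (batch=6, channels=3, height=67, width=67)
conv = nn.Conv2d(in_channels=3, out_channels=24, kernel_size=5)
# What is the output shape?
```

Input: (6, 3, 67, 67) -> Output: (6, 24, 63, 63)

Answer: (6, 24, 63, 63)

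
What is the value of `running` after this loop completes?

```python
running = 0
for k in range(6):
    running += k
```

Sum of 0 to 5 = 15
`running` takes the values: 0 → 1 → 3 → 6 → 10 → 15

Answer: 15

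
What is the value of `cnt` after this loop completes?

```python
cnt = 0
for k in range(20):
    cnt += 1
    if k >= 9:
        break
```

Loop breaks when k reaches 9, cnt is 10
`cnt` takes the values: 0 → 1 → 2 → 3 → 4 → 5 → 6 → 7 → 8 → 9 → 10

Answer: 10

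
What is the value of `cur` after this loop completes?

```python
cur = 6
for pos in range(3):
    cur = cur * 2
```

Multiply by 2, 3 times: 6 * 2^3 = 48
`cur` takes the values: 6 → 12 → 24 → 48

Answer: 48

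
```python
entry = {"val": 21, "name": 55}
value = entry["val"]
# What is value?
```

Trace:
`entry = {"val": 21, "name": 55}` → entry = {'val': 21, 'name': 55}
`value = entry["val"]` → value = 21
So value = 21

Answer: 21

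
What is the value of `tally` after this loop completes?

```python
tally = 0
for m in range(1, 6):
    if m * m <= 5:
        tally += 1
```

Count numbers where m² ≤ 5
`tally` takes the values: 0 → 1 → 2

Answer: 2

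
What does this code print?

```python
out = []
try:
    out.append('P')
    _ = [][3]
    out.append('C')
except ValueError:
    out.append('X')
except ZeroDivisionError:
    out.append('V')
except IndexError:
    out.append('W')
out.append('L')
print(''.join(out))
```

Execution trace: 'P' (try body) → 'W' (except IndexError) → 'L' (after the try/except). Output: PWL

Answer: PWL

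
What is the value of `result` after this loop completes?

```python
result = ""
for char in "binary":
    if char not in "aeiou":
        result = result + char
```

Remove vowels from 'binary'
`result` takes the values: "" → "b" → "bn" → "bnr" → "bnry"

Answer: "bnry"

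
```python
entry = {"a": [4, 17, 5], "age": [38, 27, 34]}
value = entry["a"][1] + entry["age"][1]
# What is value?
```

Trace:
`entry = {"a": [4, 17, 5], "age": [38, 27, 34]}` → entry = {'a': [4, 17, 5], 'age': [38, 27, 34]}
`value = entry["a"][1] + entry["age"][1]` → value = 44
So value = 44

Answer: 44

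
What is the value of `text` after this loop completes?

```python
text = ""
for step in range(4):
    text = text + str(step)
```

Concatenate digits 0 to 3
`text` takes the values: "" → "0" → "01" → "012" → "0123"

Answer: "0123"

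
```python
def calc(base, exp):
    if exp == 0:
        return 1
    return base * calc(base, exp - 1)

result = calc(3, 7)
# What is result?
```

calc(3, 7) = 3 * 3 * 3 * 3 * 3 * 3 * 3 = 2187

Answer: 2187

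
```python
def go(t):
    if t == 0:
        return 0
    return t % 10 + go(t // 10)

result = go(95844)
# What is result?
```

Sum of digits of 95844: 4 + 4 + 8 + 5 + 9 = 30

Answer: 30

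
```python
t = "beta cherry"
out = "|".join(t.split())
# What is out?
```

Trace:
`t = "beta cherry"` → t = 'beta cherry'
`out = "|".join(t.split())` → out = 'beta|cherry'
So out = 'beta|cherry'

Answer: 'beta|cherry'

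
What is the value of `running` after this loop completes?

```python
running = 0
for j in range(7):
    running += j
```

Sum of 0 to 6 = 21
`running` takes the values: 0 → 1 → 3 → 6 → 10 → 15 → 21

Answer: 21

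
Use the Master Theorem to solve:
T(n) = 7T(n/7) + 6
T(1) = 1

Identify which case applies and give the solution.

a=7, b=7, f(n)=6. log_7(7) = 1. Since c=0 < 1, Case 1 applies: T(n) = Θ(n^log_b(a)) = O(n).

Answer: O(n) - Case 1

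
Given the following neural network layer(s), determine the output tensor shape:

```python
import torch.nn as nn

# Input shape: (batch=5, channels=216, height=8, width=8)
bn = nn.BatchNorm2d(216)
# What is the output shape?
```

Input: (5, 216, 8, 8) -> Output: (5, 216, 8, 8)

Answer: (5, 216, 8, 8)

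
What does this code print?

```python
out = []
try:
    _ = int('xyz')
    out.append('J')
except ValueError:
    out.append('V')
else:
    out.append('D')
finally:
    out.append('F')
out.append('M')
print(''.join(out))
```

Execution trace: 'V' (except ValueError) → 'F' (finally) → 'M' (after the try/except). Output: VFM

Answer: VFM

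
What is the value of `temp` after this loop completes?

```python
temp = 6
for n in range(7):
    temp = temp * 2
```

Multiply by 2, 7 times: 6 * 2^7 = 768
`temp` takes the values: 6 → 12 → 24 → 48 → 96 → 192 → 384 → 768

Answer: 768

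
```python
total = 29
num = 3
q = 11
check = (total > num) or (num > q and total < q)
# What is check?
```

Trace:
`total = 29` → total = 29
`num = 3` → num = 3
`q = 11` → q = 11
`check = (total > num) or (num > q and total < q)` → check = True
So check = True

Answer: True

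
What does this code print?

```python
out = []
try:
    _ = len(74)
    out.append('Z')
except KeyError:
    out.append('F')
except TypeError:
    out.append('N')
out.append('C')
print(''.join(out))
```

Execution trace: 'N' (except TypeError) → 'C' (after the try/except). Output: NC

Answer: NC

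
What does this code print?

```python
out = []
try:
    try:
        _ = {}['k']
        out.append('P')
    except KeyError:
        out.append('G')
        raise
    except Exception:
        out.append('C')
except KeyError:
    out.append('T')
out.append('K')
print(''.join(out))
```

Execution trace: 'G' (inner except KeyError) → 'T' (outer except KeyError) → 'K' (after the try/except). Output: GTK

Answer: GTK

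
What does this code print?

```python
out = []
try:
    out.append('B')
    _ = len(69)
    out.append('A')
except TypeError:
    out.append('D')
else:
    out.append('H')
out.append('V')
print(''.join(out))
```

Execution trace: 'B' (try body) → 'D' (except TypeError) → 'V' (after the try/except). Output: BDV

Answer: BDV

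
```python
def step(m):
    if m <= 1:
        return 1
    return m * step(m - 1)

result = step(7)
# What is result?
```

step(7) = 7 * 6 * 5 * 4 * 3 * 2 * 1 = 5040

Answer: 5040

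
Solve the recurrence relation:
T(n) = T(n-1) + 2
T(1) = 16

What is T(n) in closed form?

Unrolling: T(n) = T(1) + 2·(n-1) = 16 + 2(n-1) = 2n + 14.

Answer: T(n) = 2n + 14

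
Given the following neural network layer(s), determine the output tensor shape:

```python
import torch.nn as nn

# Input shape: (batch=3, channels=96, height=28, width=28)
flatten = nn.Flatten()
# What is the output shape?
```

Input: (3, 96, 28, 28) -> Output: (3, 75264)

Answer: (3, 75264)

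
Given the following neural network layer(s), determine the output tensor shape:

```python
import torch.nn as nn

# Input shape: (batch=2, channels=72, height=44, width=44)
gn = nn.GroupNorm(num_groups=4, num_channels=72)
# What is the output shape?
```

Input: (2, 72, 44, 44) -> Output: (2, 72, 44, 44)

Answer: (2, 72, 44, 44)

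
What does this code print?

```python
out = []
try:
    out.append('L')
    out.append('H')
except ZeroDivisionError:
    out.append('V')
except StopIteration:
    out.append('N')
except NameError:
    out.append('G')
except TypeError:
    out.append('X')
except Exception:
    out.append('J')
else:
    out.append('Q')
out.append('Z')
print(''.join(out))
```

Execution trace: 'L' (try body) → 'H' (try body, no exception) → 'Q' (else) → 'Z' (after the try/except). Output: LHQZ

Answer: LHQZ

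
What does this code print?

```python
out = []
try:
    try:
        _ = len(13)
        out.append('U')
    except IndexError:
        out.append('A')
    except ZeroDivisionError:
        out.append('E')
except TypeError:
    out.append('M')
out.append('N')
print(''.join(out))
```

Execution trace: 'M' (outer except TypeError) → 'N' (after the try/except). Output: MN

Answer: MN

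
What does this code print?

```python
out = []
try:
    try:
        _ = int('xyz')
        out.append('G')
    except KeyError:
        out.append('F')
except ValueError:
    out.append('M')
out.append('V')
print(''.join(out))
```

Execution trace: 'M' (outer except ValueError) → 'V' (after the try/except). Output: MV

Answer: MV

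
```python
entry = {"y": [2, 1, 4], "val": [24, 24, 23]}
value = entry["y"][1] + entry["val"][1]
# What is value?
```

Trace:
`entry = {"y": [2, 1, 4], "val": [24, 24, 23]}` → entry = {'y': [2, 1, 4], 'val': [24, 24, 23]}
`value = entry["y"][1] + entry["val"][1]` → value = 25
So value = 25

Answer: 25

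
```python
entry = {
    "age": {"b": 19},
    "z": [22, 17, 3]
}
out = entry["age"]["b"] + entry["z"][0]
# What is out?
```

Trace:
`entry = { ...` → entry = {'age': {'b': 19}, 'z': [22, 17, 3]}
`out = entry["age"]["b"] + entry["z"][0]` → out = 41
So out = 41

Answer: 41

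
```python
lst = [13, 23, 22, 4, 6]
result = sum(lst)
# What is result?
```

Trace:
`lst = [13, 23, 22, 4, 6]` → lst = [13, 23, 22, 4, 6]
`result = sum(lst)` → result = 68
So result = 68

Answer: 68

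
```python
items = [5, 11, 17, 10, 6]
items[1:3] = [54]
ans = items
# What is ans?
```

Trace:
`items = [5, 11, 17, 10, 6]` → items = [5, 11, 17, 10, 6]
`items[1:3] = [54]` → items = [5, 54, 10, 6]
`ans = items` → ans = [5, 54, 10, 6]
So ans = [5, 54, 10, 6]

Answer: [5, 54, 10, 6]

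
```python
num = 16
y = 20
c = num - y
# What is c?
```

Trace:
`num = 16` → num = 16
`y = 20` → y = 20
`c = num - y` → c = -4
So c = -4

Answer: -4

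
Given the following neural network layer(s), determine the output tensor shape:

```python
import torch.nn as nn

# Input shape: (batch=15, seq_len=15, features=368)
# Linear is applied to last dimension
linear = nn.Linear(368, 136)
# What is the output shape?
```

Input: (15, 15, 368) -> Output: (15, 15, 136)

Answer: (15, 15, 136)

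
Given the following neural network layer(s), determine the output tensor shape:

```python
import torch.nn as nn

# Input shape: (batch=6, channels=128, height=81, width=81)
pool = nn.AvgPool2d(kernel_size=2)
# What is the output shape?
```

Input: (6, 128, 81, 81) -> Output: (6, 128, 40, 40)

Answer: (6, 128, 40, 40)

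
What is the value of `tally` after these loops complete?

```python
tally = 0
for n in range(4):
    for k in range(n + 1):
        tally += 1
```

Triangle: 1 + 2 + ... + 4
`tally` takes the values: 0 → 1 → 2 → 3 → 4 → 5 → 6 → 7 → 8 → 9 → 10

Answer: 10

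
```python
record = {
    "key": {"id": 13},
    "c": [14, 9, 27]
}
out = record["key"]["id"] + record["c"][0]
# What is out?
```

Trace:
`record = { ...` → record = {'key': {'id': 13}, 'c': [14, 9, 27]}
`out = record["key"]["id"] + record["c"][0]` → out = 27
So out = 27

Answer: 27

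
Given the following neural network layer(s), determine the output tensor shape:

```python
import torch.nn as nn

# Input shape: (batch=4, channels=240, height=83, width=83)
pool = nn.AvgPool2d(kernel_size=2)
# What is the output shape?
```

Input: (4, 240, 83, 83) -> Output: (4, 240, 41, 41)

Answer: (4, 240, 41, 41)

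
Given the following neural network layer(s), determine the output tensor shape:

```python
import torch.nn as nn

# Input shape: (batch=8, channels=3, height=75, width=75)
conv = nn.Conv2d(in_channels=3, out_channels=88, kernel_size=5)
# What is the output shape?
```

Input: (8, 3, 75, 75) -> Output: (8, 88, 71, 71)

Answer: (8, 88, 71, 71)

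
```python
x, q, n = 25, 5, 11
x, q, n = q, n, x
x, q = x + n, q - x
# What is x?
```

Trace:
`x, q, n = 25, 5, 11` → x = 25; q = 5; n = 11
`x, q, n = q, n, x` → x = 5; q = 11; n = 25
`x, q = x + n, q - x` → x = 30; q = 6
So x = 30

Answer: 30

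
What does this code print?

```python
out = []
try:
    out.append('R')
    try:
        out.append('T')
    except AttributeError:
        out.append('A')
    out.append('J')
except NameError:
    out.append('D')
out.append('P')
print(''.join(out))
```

Execution trace: 'R' (try body) → 'T' (inner try body, no exception) → 'J' (try body, no exception) → 'P' (after the try/except). Output: RTJP

Answer: RTJP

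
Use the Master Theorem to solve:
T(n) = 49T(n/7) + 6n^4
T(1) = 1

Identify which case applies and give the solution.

a=49, b=7, f(n)=6n^4. log_7(49) = 2. Since c=4 > 2 and the regularity condition holds (49(n/7)^4 = (49/7^4)n^4 with 49/7^4 < 1), Case 3 applies: T(n) = Θ(f(n)) = O(n^4).

Answer: O(n^4) - Case 3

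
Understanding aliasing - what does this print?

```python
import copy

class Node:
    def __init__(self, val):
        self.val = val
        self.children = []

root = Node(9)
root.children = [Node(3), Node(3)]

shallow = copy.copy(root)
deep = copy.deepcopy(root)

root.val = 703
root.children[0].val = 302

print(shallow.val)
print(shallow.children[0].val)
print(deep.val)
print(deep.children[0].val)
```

Key concept: deep copy with custom objects.
Step by step:
`root = Node(9)` → root = Node(val=9, children=[])
`root.children = [Node(3), Node(3)]` → root = Node(val=9, children=[Node(val=3, children=[]), Node(val=3, children=[])])
`shallow = copy.copy(root)` → shallow = Node(val=9, children=[Node(val=3, children=[]), Node(val=3, children=[])])
`deep = copy.deepcopy(root)` → deep = Node(val=9, children=[Node(val=3, children=[]), Node(val=3, children=[])])
`root.val = 703` → root = Node(val=703, children=[Node(val=3, children=[]), Node(val=3, children=[])])
`root.children[0].val = 302` → root = Node(val=703, children=[Node(val=302, children=[]), Node(val=3, children=[])]); shallow = Node(val=9, children=[Node(val=302, children=[]), Node(val=3, children=[])])
`print(shallow.val)` → prints 9
`print(shallow.children[0].val)` → prints 302
`print(deep.val)` → prints 9
`print(deep.children[0].val)` → prints 3

Answer:
9
302
9
3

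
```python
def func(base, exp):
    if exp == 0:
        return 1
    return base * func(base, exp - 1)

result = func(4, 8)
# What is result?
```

func(4, 8) = 4 * 4 * 4 * 4 * 4 * 4 * 4 * 4 = 65536

Answer: 65536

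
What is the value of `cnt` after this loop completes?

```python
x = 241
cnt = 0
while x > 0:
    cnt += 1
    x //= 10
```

Count digits by repeated division by 10
`cnt` takes the values: 0 → 1 → 2 → 3

Answer: 3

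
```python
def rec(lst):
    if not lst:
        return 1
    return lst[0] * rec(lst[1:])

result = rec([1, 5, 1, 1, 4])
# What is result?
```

Product over [1, 5, 1, 1, 4] = 1 * 5 * 1 * 1 * 4 = 20

Answer: 20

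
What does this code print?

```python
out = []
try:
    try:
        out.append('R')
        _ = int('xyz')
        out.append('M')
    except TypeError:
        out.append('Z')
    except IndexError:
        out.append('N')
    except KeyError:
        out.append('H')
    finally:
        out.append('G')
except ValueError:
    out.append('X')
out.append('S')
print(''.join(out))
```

Execution trace: 'R' (try body) → 'G' (finally) → 'X' (outer except ValueError) → 'S' (after the try/except). Output: RGXS

Answer: RGXS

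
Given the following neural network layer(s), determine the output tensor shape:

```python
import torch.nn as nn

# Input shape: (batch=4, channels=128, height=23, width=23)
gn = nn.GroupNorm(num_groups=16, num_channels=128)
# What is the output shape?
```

Input: (4, 128, 23, 23) -> Output: (4, 128, 23, 23)

Answer: (4, 128, 23, 23)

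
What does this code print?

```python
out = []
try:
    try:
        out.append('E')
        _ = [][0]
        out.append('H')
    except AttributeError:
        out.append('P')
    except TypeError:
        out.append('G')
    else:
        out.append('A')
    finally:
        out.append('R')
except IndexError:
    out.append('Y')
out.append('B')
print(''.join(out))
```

Execution trace: 'E' (try body) → 'R' (finally) → 'Y' (outer except IndexError) → 'B' (after the try/except). Output: ERYB

Answer: ERYB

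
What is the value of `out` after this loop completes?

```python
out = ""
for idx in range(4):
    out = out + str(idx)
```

Concatenate digits 0 to 3
`out` takes the values: "" → "0" → "01" → "012" → "0123"

Answer: "0123"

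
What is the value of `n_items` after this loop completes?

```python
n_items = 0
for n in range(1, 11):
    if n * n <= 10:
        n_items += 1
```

Count numbers where n² ≤ 10
`n_items` takes the values: 0 → 1 → 2 → 3

Answer: 3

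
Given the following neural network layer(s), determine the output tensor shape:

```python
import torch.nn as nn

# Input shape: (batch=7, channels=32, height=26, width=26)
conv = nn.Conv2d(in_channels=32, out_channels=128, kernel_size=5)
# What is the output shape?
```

Input: (7, 32, 26, 26) -> Output: (7, 128, 22, 22)

Answer: (7, 128, 22, 22)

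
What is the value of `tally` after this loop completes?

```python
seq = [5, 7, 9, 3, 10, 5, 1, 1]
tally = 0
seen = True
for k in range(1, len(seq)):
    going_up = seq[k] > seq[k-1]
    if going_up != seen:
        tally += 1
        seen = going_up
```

Count direction changes in [5, 7, 9, 3, 10, 5, 1, 1]
`tally` takes the values: 0 → 1 → 2 → 3

Answer: 3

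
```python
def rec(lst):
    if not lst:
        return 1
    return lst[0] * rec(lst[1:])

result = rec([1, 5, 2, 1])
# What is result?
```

Product over [1, 5, 2, 1] = 1 * 5 * 2 * 1 = 10

Answer: 10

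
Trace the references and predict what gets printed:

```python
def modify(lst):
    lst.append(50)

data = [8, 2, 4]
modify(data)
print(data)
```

Key concept: function modifies passed list.
Step by step:
`data = [8, 2, 4]` → data = [8, 2, 4]
`modify(data)` → data = [8, 2, 4, 50]
`print(data)` → prints [8, 2, 4, 50]

Answer: [8, 2, 4, 50]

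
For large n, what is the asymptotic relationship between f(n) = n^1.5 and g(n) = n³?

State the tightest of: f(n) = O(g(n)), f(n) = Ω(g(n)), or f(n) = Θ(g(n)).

n^1.5 vs n³: f(n) = O(g(n)) but not Ω(g(n)) — n³ grows strictly faster than n^1.5.

Answer: f(n) = O(g(n)) but not Ω(g(n)) — n³ grows strictly faster than n^1.5.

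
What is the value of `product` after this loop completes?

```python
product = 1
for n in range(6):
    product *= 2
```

2^6 = 64
`product` takes the values: 1 → 2 → 4 → 8 → 16 → 32 → 64

Answer: 64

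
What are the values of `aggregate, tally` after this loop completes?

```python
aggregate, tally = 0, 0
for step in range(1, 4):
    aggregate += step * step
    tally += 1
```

Sum of squares and count
`aggregate, tally` takes the values: (0, 0) → (1, 0) → (1, 1) → (5, 1) → (5, 2) → (14, 2) → (14, 3)

Answer: 14, 3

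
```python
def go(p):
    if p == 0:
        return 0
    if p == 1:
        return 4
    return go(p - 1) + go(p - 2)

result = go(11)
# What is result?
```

Build up from base cases: go(0)=0, go(1)=4, go(2)=4, go(3)=8, go(4)=12, go(5)=20, go(6)=32, ..., go(11)=356

Answer: 356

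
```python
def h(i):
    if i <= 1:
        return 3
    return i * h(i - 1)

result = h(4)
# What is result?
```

h(4) = 4 * 3 * 2 * 3 = 72

Answer: 72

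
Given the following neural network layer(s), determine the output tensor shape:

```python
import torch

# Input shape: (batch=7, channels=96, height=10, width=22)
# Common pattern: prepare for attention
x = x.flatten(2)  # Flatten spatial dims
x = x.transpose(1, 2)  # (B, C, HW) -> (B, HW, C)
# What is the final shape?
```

Input: (7, 96, 10, 22) -> after flatten(2): (7, 96, 220) -> Output: (7, 220, 96)

Answer: (7, 220, 96)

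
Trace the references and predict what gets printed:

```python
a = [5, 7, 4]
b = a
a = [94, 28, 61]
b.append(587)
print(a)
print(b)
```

Key concept: rebinding vs mutation: a is rebound to a new list, b still points at the original.
Step by step:
`a = [5, 7, 4]` → a = [5, 7, 4]
`b = a` → b = [5, 7, 4] (same object as a)
`a = [94, 28, 61]` → a = [94, 28, 61]
`b.append(587)` → b = [5, 7, 4, 587]
`print(a)` → prints [94, 28, 61]
`print(b)` → prints [5, 7, 4, 587]

Answer:
[94, 28, 61]
[5, 7, 4, 587]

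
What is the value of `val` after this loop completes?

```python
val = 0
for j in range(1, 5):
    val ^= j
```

XOR of 1 to 4
`val` takes the values: 0 → 1 → 3 → 0 → 4

Answer: 4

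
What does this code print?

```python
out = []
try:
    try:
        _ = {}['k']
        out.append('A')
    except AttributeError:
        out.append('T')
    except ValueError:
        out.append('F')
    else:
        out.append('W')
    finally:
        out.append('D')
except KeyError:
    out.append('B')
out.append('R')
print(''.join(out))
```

Execution trace: 'D' (finally) → 'B' (outer except KeyError) → 'R' (after the try/except). Output: DBR

Answer: DBR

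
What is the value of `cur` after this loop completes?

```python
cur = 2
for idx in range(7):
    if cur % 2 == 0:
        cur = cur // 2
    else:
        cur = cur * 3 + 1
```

Collatz-style transformation from 2
`cur` takes the values: 2 → 1 → 4 → 2 → 1 → 4 → 2 → 1

Answer: 1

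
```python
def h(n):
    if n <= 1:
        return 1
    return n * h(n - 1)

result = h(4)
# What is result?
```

h(4) = 4 * 3 * 2 * 1 = 24

Answer: 24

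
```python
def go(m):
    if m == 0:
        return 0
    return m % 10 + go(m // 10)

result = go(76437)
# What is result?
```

Sum of digits of 76437: 7 + 3 + 4 + 6 + 7 = 27

Answer: 27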